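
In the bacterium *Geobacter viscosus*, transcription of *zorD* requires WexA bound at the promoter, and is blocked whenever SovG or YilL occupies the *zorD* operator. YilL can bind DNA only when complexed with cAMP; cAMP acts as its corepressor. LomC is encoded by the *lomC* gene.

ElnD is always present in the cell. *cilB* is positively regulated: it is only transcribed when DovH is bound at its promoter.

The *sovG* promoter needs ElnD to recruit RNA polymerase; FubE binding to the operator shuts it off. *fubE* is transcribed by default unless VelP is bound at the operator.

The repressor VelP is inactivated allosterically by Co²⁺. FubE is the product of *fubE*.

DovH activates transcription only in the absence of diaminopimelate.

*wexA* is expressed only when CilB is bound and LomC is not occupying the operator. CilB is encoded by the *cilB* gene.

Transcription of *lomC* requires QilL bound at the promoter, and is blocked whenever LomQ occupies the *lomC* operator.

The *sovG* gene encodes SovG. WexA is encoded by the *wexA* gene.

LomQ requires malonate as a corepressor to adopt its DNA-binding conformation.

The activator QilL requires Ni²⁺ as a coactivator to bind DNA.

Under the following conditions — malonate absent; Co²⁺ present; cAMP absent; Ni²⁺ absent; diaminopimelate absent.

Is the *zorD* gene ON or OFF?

ON

Co²⁺ is present, so VelP is inactive.
With no repressor bound, *fubE* is transcribed.
So FubE is produced and active.
ElnD is produced constitutively and is active.
With repressor FubE bound, *sovG* is not transcribed.
So SovG is not produced.
Malonate is absent, so LomQ is inactive.
Ni²⁺ is absent, so QilL is inactive.
Required activator QilL is absent, so *lomC* is not transcribed.
So LomC is not produced.
Diaminopimelate is absent, so DovH is active.
No repressor is bound and DovH is active, so *cilB* is transcribed.
So CilB is produced and active.
No repressor is bound and CilB is active, so *wexA* is transcribed.
So WexA is produced and active.
cAMP is absent, so YilL is inactive.
No repressor is bound and WexA is active, so *zorD* is transcribed.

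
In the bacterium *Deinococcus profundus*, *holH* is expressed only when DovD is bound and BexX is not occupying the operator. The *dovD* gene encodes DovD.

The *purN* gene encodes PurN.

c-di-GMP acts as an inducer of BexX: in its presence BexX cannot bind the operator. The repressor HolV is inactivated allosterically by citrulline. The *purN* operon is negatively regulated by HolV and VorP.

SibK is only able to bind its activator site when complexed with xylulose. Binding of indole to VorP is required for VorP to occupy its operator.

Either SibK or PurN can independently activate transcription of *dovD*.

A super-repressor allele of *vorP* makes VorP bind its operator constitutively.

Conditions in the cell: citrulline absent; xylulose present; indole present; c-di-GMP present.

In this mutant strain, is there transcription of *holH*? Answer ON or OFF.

ON

Xylulose is present, so SibK is active.
Citrulline is absent, so HolV is active.
VorP is constitutively active in this strain.
With repressor HolV bound, *purN* is not transcribed.
So PurN is not produced.
Activator SibK is present, so *dovD* is transcribed.
So DovD is produced and active.
c-di-GMP is present, so BexX is inactive.
No repressor is bound and DovD is active, so *holH* is transcribed.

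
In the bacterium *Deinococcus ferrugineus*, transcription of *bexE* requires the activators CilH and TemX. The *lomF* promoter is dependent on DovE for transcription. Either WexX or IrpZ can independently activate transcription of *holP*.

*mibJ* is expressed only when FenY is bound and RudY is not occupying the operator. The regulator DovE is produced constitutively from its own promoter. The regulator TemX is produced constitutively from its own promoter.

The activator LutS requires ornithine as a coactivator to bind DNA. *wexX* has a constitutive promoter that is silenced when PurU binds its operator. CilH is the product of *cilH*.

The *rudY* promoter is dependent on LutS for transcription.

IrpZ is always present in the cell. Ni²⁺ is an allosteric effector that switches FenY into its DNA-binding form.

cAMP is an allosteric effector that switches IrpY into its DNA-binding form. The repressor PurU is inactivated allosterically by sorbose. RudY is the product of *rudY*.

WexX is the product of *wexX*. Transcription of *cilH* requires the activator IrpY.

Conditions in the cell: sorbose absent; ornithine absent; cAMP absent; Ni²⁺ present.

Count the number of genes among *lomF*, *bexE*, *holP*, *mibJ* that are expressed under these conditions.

3

DovE is produced constitutively and is active.
No repressor is bound and DovE is active, so *lomF* is transcribed.
→ *lomF* is ON.
cAMP is absent, so IrpY is inactive.
Required activator IrpY is absent, so *cilH* is not transcribed.
So CilH is not produced.
TemX is produced constitutively and is active.
Required activator CilH is absent, so *bexE* is not transcribed.
→ *bexE* is OFF.
Sorbose is absent, so PurU is active.
With repressor PurU bound, *wexX* is not transcribed.
So WexX is not produced.
IrpZ is produced constitutively and is active.
Activator IrpZ is present, so *holP* is transcribed.
→ *holP* is ON.
Ni²⁺ is present, so FenY is active.
Ornithine is absent, so LutS is inactive.
Required activator LutS is absent, so *rudY* is not transcribed.
So RudY is not produced.
No repressor is bound and FenY is active, so *mibJ* is transcribed.
→ *mibJ* is ON.
3 of the 4 genes are transcribed.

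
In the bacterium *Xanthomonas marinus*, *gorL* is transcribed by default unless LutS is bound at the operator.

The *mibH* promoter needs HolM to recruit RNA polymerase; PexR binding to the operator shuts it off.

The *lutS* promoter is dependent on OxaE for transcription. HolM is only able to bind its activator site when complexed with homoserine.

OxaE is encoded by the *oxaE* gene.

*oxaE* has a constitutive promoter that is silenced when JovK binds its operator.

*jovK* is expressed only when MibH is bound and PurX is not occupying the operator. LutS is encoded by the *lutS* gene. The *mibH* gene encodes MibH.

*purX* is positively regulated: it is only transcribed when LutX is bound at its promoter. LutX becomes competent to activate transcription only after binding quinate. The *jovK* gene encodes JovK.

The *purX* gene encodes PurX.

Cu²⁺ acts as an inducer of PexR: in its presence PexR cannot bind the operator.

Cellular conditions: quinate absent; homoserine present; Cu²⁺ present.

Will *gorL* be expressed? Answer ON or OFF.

Cu²⁺ is present, so PexR is inactive.
Homoserine is present, so HolM is active.
No repressor is bound and HolM is active, so *mibH* is transcribed.
So MibH is produced and active.
Quinate is absent, so LutX is inactive.
Required activator LutX is absent, so *purX* is not transcribed.
So PurX is not produced.
No repressor is bound and MibH is active, so *jovK* is transcribed.
So JovK is produced and active.
With repressor JovK bound, *oxaE* is not transcribed.
So OxaE is not produced.
Required activator OxaE is absent, so *lutS* is not transcribed.
So LutS is not produced.
With no repressor bound, *gorL* is transcribed.

ON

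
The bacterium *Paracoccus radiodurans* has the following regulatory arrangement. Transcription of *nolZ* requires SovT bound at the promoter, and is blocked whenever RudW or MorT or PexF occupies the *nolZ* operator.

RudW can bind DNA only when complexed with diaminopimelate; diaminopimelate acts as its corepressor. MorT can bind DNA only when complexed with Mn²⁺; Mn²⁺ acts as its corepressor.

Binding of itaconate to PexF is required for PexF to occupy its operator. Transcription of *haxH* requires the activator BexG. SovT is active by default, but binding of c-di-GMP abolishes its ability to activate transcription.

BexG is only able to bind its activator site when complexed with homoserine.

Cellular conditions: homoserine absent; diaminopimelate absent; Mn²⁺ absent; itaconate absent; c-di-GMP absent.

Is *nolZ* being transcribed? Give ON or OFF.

Diaminopimelate is absent, so RudW is inactive.
Mn²⁺ is absent, so MorT is inactive.
c-di-GMP is absent, so SovT is active.
Itaconate is absent, so PexF is inactive.
No repressor is bound and SovT is active, so *nolZ* is transcribed.

ON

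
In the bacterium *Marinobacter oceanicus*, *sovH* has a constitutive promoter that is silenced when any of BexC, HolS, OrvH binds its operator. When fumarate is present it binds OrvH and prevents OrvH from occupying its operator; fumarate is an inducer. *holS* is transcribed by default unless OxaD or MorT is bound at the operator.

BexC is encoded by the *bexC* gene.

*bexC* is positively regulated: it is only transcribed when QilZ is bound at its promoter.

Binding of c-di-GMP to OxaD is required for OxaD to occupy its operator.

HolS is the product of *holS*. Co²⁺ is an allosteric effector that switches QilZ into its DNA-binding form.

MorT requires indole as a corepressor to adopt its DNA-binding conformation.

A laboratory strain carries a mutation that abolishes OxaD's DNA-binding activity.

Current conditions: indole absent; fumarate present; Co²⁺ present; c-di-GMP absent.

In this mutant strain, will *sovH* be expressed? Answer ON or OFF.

OFF

Co²⁺ is present, so QilZ is active.
No repressor is bound and QilZ is active, so *bexC* is transcribed.
So BexC is produced and active.
OxaD is non-functional in this strain, so it has no effect.
Indole is absent, so MorT is inactive.
With no repressor bound, *holS* is transcribed.
So HolS is produced and active.
Fumarate is present, so OrvH is inactive.
With repressor BexC bound, *sovH* is not transcribed.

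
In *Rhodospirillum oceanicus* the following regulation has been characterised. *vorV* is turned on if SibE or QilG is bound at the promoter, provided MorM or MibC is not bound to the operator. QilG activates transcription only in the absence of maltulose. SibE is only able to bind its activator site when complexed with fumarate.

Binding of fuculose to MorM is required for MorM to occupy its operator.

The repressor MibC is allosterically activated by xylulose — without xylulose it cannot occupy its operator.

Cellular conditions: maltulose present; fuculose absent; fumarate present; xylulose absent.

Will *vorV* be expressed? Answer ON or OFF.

ON

Fumarate is present, so SibE is active.
Maltulose is present, so QilG is inactive.
Fuculose is absent, so MorM is inactive.
Xylulose is absent, so MibC is inactive.
Activator SibE is present, so *vorV* is transcribed.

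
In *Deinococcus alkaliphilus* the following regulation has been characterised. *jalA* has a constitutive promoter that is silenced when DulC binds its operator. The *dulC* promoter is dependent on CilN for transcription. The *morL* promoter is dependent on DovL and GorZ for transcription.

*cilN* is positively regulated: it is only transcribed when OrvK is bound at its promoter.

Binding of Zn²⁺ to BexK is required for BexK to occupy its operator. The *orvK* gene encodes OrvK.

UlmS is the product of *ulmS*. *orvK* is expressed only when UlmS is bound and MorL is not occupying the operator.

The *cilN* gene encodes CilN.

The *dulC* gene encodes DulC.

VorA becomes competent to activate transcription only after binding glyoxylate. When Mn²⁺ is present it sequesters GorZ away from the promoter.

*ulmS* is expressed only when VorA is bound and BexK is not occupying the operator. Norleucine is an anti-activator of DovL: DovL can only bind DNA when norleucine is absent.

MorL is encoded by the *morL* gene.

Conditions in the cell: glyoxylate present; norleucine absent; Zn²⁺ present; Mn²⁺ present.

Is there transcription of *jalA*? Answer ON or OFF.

ON

Zn²⁺ is present, so BexK is active.
Glyoxylate is present, so VorA is active.
With repressor BexK bound, *ulmS* is not transcribed.
So UlmS is not produced.
Norleucine is absent, so DovL is active.
Mn²⁺ is present, so GorZ is inactive.
Required activator GorZ is absent, so *morL* is not transcribed.
So MorL is not produced.
Required activator UlmS is absent, so *orvK* is not transcribed.
So OrvK is not produced.
Required activator OrvK is absent, so *cilN* is not transcribed.
So CilN is not produced.
Required activator CilN is absent, so *dulC* is not transcribed.
So DulC is not produced.
With no repressor bound, *jalA* is transcribed.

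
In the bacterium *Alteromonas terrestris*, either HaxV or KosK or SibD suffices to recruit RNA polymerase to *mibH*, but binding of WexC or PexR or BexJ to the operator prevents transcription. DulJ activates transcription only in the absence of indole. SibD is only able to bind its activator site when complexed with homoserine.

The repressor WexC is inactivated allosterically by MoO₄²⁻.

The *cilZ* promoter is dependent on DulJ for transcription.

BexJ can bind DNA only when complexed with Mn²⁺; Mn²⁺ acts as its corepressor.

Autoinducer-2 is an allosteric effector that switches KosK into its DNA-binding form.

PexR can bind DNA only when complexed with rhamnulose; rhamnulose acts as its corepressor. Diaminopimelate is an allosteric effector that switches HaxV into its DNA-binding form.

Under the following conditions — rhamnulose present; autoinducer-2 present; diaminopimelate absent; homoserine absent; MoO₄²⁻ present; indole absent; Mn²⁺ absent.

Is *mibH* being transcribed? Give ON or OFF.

OFF

Diaminopimelate is absent, so HaxV is inactive.
MoO₄²⁻ is present, so WexC is inactive.
Rhamnulose is present, so PexR is active.
Autoinducer-2 is present, so KosK is active.
Homoserine is absent, so SibD is inactive.
Mn²⁺ is absent, so BexJ is inactive.
With repressor PexR bound, *mibH* is not transcribed.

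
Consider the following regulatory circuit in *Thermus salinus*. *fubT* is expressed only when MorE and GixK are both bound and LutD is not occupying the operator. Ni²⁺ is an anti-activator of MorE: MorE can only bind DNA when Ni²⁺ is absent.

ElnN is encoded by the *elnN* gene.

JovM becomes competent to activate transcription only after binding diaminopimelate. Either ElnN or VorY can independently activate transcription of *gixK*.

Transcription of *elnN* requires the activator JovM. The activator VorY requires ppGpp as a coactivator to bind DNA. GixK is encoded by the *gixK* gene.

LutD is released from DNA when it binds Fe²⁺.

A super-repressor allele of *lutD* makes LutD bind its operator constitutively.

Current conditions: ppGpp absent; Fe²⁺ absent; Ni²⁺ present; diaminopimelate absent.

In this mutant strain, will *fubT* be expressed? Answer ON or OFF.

OFF

Ni²⁺ is present, so MorE is inactive.
LutD is constitutively active in this strain.
Diaminopimelate is absent, so JovM is inactive.
Required activator JovM is absent, so *elnN* is not transcribed.
So ElnN is not produced.
ppGpp is absent, so VorY is inactive.
No activator is available at the *gixK* promoter, so *gixK* is not transcribed.
So GixK is not produced.
With repressor LutD bound, *fubT* is not transcribed.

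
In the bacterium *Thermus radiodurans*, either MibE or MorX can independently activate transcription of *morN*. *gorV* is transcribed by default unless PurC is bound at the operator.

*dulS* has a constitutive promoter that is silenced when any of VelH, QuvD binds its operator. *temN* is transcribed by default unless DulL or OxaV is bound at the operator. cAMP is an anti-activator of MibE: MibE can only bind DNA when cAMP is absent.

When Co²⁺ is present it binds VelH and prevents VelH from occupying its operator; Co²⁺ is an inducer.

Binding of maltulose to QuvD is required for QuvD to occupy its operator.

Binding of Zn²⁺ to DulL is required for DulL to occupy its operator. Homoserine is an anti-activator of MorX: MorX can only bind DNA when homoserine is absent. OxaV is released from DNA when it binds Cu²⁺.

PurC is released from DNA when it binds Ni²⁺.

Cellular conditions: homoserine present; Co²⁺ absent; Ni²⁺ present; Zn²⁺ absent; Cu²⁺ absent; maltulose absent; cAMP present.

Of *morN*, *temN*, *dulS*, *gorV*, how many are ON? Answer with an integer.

cAMP is present, so MibE is inactive.
Homoserine is present, so MorX is inactive.
No activator is available at the *morN* promoter, so *morN* is not transcribed.
→ *morN* is OFF.
Zn²⁺ is absent, so DulL is inactive.
Cu²⁺ is absent, so OxaV is active.
With repressor OxaV bound, *temN* is not transcribed.
→ *temN* is OFF.
Co²⁺ is absent, so VelH is active.
Maltulose is absent, so QuvD is inactive.
With repressor VelH bound, *dulS* is not transcribed.
→ *dulS* is OFF.
Ni²⁺ is present, so PurC is inactive.
With no repressor bound, *gorV* is transcribed.
→ *gorV* is ON.
1 of the 4 genes is transcribed.

1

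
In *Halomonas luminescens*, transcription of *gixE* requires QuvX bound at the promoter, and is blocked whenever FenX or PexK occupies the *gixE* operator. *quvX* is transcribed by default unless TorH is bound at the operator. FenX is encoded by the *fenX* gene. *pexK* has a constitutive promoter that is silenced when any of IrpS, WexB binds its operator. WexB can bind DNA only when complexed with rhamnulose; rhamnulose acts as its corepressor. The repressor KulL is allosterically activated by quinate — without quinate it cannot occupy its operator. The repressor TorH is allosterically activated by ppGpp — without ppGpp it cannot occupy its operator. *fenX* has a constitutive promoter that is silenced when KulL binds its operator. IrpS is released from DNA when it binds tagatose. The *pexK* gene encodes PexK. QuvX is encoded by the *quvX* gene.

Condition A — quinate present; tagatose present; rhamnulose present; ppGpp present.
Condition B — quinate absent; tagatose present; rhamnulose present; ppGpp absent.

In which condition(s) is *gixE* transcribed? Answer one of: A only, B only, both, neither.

neither

Condition A:
Quinate is present, so KulL is active.
With repressor KulL bound, *fenX* is not transcribed.
So FenX is not produced.
Tagatose is present, so IrpS is inactive.
Rhamnulose is present, so WexB is active.
With repressor WexB bound, *pexK* is not transcribed.
So PexK is not produced.
ppGpp is present, so TorH is active.
With repressor TorH bound, *quvX* is not transcribed.
So QuvX is not produced.
Required activator QuvX is absent, so *gixE* is not transcribed.
→ *gixE* is OFF in A.
Condition B:
Quinate is absent, so KulL is inactive.
With no repressor bound, *fenX* is transcribed.
So FenX is produced and active.
Tagatose is present, so IrpS is inactive.
Rhamnulose is present, so WexB is active.
With repressor WexB bound, *pexK* is not transcribed.
So PexK is not produced.
ppGpp is absent, so TorH is inactive.
With no repressor bound, *quvX* is transcribed.
So QuvX is produced and active.
With repressor FenX bound, *gixE* is not transcribed.
→ *gixE* is OFF in B.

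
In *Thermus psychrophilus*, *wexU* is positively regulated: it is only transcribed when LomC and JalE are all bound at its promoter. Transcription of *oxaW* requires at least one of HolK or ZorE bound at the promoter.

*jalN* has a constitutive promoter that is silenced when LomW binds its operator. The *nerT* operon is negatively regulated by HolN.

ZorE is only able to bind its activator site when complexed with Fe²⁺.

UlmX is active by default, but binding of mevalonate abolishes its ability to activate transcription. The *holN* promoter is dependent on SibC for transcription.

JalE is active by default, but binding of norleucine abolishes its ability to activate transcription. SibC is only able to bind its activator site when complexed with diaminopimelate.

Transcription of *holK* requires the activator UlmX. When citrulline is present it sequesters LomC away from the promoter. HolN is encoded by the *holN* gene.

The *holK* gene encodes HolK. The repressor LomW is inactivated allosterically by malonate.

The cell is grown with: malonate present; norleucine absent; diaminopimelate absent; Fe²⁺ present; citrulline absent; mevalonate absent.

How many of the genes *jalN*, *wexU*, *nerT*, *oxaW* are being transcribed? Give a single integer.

Malonate is present, so LomW is inactive.
With no repressor bound, *jalN* is transcribed.
→ *jalN* is ON.
Citrulline is absent, so LomC is active.
Norleucine is absent, so JalE is active.
No repressor is bound and LomC and JalE are active, so *wexU* is transcribed.
→ *wexU* is ON.
Diaminopimelate is absent, so SibC is inactive.
Required activator SibC is absent, so *holN* is not transcribed.
So HolN is not produced.
With no repressor bound, *nerT* is transcribed.
→ *nerT* is ON.
Mevalonate is absent, so UlmX is active.
No repressor is bound and UlmX is active, so *holK* is transcribed.
So HolK is produced and active.
Fe²⁺ is present, so ZorE is active.
Activator HolK is present, so *oxaW* is transcribed.
→ *oxaW* is ON.
4 of the 4 genes are transcribed.

4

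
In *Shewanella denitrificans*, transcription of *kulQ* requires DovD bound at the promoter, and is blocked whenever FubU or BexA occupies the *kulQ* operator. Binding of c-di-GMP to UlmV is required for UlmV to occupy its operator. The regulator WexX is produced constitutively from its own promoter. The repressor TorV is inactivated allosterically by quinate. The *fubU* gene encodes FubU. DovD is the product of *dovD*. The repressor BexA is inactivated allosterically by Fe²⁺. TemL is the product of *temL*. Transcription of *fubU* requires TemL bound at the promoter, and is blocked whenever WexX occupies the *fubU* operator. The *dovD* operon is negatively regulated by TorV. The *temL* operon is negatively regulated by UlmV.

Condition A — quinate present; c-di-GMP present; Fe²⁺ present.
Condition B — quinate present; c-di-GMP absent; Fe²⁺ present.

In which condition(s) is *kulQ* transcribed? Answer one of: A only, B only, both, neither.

Condition A:
Quinate is present, so TorV is inactive.
With no repressor bound, *dovD* is transcribed.
So DovD is produced and active.
WexX is produced constitutively and is active.
c-di-GMP is present, so UlmV is active.
With repressor UlmV bound, *temL* is not transcribed.
So TemL is not produced.
With repressor WexX bound, *fubU* is not transcribed.
So FubU is not produced.
Fe²⁺ is present, so BexA is inactive.
No repressor is bound and DovD is active, so *kulQ* is transcribed.
→ *kulQ* is ON in A.
Condition B:
Quinate is present, so TorV is inactive.
With no repressor bound, *dovD* is transcribed.
So DovD is produced and active.
WexX is produced constitutively and is active.
c-di-GMP is absent, so UlmV is inactive.
With no repressor bound, *temL* is transcribed.
So TemL is produced and active.
With repressor WexX bound, *fubU* is not transcribed.
So FubU is not produced.
Fe²⁺ is present, so BexA is inactive.
No repressor is bound and DovD is active, so *kulQ* is transcribed.
→ *kulQ* is ON in B.

both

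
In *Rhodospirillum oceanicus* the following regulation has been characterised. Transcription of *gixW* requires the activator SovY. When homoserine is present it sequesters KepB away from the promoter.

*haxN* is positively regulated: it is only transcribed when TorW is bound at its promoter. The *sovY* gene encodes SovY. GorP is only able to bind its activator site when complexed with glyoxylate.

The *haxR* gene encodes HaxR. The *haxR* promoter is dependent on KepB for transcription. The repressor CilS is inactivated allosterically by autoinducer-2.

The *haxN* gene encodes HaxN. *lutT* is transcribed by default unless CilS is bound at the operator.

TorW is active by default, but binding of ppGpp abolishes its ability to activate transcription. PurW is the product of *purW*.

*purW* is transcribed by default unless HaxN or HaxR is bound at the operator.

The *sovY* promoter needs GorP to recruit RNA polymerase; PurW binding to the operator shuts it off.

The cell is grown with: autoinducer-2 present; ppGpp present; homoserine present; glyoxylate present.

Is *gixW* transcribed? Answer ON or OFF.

OFF

ppGpp is present, so TorW is inactive.
Required activator TorW is absent, so *haxN* is not transcribed.
So HaxN is not produced.
Homoserine is present, so KepB is inactive.
Required activator KepB is absent, so *haxR* is not transcribed.
So HaxR is not produced.
With no repressor bound, *purW* is transcribed.
So PurW is produced and active.
Glyoxylate is present, so GorP is active.
With repressor PurW bound, *sovY* is not transcribed.
So SovY is not produced.
Required activator SovY is absent, so *gixW* is not transcribed.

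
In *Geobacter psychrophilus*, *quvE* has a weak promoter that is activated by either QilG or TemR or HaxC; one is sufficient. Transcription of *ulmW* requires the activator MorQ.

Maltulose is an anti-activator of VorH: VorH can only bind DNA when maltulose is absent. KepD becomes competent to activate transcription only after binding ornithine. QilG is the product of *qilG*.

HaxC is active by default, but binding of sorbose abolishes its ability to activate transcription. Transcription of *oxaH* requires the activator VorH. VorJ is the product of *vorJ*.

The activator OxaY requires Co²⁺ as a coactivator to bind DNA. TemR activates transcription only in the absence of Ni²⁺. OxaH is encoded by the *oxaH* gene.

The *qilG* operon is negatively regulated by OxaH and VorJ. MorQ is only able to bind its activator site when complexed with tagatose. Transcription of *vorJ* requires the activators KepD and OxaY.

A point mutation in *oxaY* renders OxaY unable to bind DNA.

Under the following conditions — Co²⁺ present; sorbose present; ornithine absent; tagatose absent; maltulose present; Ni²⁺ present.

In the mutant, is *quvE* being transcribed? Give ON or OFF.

Maltulose is present, so VorH is inactive.
Required activator VorH is absent, so *oxaH* is not transcribed.
So OxaH is not produced.
Ornithine is absent, so KepD is inactive.
OxaY is non-functional in this strain, so it has no effect.
Required activator KepD is absent, so *vorJ* is not transcribed.
So VorJ is not produced.
With no repressor bound, *qilG* is transcribed.
So QilG is produced and active.
Ni²⁺ is present, so TemR is inactive.
Sorbose is present, so HaxC is inactive.
Activator QilG is present, so *quvE* is transcribed.

ON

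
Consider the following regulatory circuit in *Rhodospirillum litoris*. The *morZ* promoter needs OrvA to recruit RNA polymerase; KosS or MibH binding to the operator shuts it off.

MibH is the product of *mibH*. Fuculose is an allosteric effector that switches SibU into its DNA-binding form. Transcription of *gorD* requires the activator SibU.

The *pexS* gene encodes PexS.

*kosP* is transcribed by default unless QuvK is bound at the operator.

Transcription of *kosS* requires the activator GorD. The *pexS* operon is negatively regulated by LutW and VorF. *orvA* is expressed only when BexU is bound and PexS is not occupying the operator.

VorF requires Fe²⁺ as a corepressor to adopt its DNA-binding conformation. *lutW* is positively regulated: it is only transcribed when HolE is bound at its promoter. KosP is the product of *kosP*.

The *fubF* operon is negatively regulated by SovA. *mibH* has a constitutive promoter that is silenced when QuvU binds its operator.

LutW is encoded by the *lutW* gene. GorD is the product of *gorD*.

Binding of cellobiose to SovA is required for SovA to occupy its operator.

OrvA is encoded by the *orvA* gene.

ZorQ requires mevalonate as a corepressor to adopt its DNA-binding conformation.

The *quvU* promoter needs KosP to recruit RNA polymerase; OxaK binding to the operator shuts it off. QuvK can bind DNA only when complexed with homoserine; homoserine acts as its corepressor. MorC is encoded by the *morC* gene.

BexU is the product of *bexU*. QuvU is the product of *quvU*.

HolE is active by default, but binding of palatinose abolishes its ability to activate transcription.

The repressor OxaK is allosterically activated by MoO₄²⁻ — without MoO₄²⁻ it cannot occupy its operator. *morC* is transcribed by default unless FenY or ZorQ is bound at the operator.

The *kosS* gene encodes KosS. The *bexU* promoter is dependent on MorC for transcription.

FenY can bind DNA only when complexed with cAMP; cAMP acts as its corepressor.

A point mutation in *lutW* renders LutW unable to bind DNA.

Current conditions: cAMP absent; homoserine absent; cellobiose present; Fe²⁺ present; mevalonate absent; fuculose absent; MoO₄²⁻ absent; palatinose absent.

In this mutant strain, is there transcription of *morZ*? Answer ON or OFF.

Fuculose is absent, so SibU is inactive.
Required activator SibU is absent, so *gorD* is not transcribed.
So GorD is not produced.
Required activator GorD is absent, so *kosS* is not transcribed.
So KosS is not produced.
cAMP is absent, so FenY is inactive.
Mevalonate is absent, so ZorQ is inactive.
With no repressor bound, *morC* is transcribed.
So MorC is produced and active.
No repressor is bound and MorC is active, so *bexU* is transcribed.
So BexU is produced and active.
LutW is non-functional in this strain, so it has no effect.
Fe²⁺ is present, so VorF is active.
With repressor VorF bound, *pexS* is not transcribed.
So PexS is not produced.
No repressor is bound and BexU is active, so *orvA* is transcribed.
So OrvA is produced and active.
MoO₄²⁻ is absent, so OxaK is inactive.
Homoserine is absent, so QuvK is inactive.
With no repressor bound, *kosP* is transcribed.
So KosP is produced and active.
No repressor is bound and KosP is active, so *quvU* is transcribed.
So QuvU is produced and active.
With repressor QuvU bound, *mibH* is not transcribed.
So MibH is not produced.
No repressor is bound and OrvA is active, so *morZ* is transcribed.

ON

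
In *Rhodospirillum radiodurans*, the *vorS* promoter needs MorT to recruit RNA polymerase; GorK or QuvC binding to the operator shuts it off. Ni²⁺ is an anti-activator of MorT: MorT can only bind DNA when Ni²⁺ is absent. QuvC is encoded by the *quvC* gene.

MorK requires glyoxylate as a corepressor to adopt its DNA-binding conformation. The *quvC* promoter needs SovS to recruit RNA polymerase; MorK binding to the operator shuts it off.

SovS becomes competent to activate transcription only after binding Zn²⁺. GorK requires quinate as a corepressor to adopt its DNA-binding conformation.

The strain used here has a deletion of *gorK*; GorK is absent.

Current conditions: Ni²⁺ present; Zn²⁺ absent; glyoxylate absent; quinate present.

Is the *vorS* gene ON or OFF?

Ni²⁺ is present, so MorT is inactive.
GorK is non-functional in this strain, so it has no effect.
Zn²⁺ is absent, so SovS is inactive.
Glyoxylate is absent, so MorK is inactive.
Required activator SovS is absent, so *quvC* is not transcribed.
So QuvC is not produced.
Required activator MorT is absent, so *vorS* is not transcribed.

OFF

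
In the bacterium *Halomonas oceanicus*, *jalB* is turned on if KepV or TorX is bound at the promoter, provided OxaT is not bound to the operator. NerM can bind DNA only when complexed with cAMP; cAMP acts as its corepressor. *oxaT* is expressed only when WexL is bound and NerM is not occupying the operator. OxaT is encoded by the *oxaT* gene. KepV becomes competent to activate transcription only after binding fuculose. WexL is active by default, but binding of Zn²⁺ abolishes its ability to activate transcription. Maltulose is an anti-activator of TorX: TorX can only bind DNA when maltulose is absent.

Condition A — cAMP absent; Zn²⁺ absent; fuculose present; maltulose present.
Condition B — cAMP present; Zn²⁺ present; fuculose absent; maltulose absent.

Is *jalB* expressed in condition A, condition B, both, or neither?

B only

Condition A:
cAMP is absent, so NerM is inactive.
Zn²⁺ is absent, so WexL is active.
No repressor is bound and WexL is active, so *oxaT* is transcribed.
So OxaT is produced and active.
Fuculose is present, so KepV is active.
Maltulose is present, so TorX is inactive.
With repressor OxaT bound, *jalB* is not transcribed.
→ *jalB* is OFF in A.
Condition B:
cAMP is present, so NerM is active.
Zn²⁺ is present, so WexL is inactive.
With repressor NerM bound, *oxaT* is not transcribed.
So OxaT is not produced.
Fuculose is absent, so KepV is inactive.
Maltulose is absent, so TorX is active.
Activator TorX is present, so *jalB* is transcribed.
→ *jalB* is ON in B.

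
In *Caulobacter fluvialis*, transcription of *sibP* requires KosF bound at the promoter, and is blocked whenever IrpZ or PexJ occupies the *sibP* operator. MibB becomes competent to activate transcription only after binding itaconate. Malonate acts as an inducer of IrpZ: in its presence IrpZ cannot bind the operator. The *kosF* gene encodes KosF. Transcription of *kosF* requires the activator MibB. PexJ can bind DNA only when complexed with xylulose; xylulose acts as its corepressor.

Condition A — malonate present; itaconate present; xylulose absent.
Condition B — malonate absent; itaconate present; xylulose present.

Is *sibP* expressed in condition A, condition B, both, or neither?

A only

Condition A:
Malonate is present, so IrpZ is inactive.
Itaconate is present, so MibB is active.
No repressor is bound and MibB is active, so *kosF* is transcribed.
So KosF is produced and active.
Xylulose is absent, so PexJ is inactive.
No repressor is bound and KosF is active, so *sibP* is transcribed.
→ *sibP* is ON in A.
Condition B:
Malonate is absent, so IrpZ is active.
Itaconate is present, so MibB is active.
No repressor is bound and MibB is active, so *kosF* is transcribed.
So KosF is produced and active.
Xylulose is present, so PexJ is active.
With repressor IrpZ bound, *sibP* is not transcribed.
→ *sibP* is OFF in B.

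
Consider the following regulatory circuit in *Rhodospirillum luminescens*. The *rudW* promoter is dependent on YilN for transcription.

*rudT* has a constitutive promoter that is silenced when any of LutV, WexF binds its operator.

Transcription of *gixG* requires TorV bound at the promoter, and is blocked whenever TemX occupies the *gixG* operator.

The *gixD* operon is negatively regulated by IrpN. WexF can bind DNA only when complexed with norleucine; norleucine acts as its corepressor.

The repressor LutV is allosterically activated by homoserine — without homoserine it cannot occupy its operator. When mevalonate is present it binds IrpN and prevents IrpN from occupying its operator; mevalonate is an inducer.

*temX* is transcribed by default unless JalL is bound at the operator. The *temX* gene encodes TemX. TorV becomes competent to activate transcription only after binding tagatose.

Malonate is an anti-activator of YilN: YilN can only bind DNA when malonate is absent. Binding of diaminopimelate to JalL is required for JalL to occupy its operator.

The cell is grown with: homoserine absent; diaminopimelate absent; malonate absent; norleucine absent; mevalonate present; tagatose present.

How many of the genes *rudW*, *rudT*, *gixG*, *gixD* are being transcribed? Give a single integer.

Malonate is absent, so YilN is active.
No repressor is bound and YilN is active, so *rudW* is transcribed.
→ *rudW* is ON.
Homoserine is absent, so LutV is inactive.
Norleucine is absent, so WexF is inactive.
With no repressor bound, *rudT* is transcribed.
→ *rudT* is ON.
Diaminopimelate is absent, so JalL is inactive.
With no repressor bound, *temX* is transcribed.
So TemX is produced and active.
Tagatose is present, so TorV is active.
With repressor TemX bound, *gixG* is not transcribed.
→ *gixG* is OFF.
Mevalonate is present, so IrpN is inactive.
With no repressor bound, *gixD* is transcribed.
→ *gixD* is ON.
3 of the 4 genes are transcribed.

3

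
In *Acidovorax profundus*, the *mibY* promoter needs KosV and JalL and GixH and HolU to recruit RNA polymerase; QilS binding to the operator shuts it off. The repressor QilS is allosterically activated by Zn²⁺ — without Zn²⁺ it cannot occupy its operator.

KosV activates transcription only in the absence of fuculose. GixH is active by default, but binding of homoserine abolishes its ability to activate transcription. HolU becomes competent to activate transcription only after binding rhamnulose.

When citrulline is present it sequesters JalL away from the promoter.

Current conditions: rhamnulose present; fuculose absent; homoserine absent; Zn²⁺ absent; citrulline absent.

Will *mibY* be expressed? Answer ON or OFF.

ON

Fuculose is absent, so KosV is active.
Citrulline is absent, so JalL is active.
Homoserine is absent, so GixH is active.
Rhamnulose is present, so HolU is active.
Zn²⁺ is absent, so QilS is inactive.
No repressor is bound and KosV and JalL and GixH and HolU are active, so *mibY* is transcribed.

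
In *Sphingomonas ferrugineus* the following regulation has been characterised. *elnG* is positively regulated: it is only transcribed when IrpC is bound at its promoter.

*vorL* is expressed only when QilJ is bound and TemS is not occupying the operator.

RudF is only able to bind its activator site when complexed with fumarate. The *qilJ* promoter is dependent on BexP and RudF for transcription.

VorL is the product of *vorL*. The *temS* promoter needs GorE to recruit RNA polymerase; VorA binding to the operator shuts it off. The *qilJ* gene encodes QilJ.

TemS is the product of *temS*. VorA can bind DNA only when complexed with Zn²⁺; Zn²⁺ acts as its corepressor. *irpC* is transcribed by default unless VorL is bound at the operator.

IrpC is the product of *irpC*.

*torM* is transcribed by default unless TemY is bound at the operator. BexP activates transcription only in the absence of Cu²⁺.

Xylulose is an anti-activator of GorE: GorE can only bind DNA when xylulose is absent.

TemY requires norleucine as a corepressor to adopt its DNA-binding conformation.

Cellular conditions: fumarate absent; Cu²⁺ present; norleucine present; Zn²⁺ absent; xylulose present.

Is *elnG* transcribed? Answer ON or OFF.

Xylulose is present, so GorE is inactive.
Zn²⁺ is absent, so VorA is inactive.
Required activator GorE is absent, so *temS* is not transcribed.
So TemS is not produced.
Cu²⁺ is present, so BexP is inactive.
Fumarate is absent, so RudF is inactive.
Required activator BexP is absent, so *qilJ* is not transcribed.
So QilJ is not produced.
Required activator QilJ is absent, so *vorL* is not transcribed.
So VorL is not produced.
With no repressor bound, *irpC* is transcribed.
So IrpC is produced and active.
No repressor is bound and IrpC is active, so *elnG* is transcribed.

ON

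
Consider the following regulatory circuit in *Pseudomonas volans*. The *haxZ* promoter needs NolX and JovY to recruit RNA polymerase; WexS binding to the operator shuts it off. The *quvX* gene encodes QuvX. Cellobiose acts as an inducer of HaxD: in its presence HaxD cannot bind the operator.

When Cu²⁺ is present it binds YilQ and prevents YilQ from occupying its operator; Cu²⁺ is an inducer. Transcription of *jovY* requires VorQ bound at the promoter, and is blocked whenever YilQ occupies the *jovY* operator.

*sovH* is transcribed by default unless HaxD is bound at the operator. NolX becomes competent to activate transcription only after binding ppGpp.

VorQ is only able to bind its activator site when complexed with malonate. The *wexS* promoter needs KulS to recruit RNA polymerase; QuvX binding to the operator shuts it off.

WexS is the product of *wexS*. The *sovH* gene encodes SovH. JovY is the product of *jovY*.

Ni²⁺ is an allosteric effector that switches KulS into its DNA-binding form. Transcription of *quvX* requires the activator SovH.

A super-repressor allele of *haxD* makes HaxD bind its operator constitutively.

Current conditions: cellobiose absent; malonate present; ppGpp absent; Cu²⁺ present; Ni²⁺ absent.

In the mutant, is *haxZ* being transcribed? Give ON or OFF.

OFF

ppGpp is absent, so NolX is inactive.
Cu²⁺ is present, so YilQ is inactive.
Malonate is present, so VorQ is active.
No repressor is bound and VorQ is active, so *jovY* is transcribed.
So JovY is produced and active.
HaxD is constitutively active in this strain.
With repressor HaxD bound, *sovH* is not transcribed.
So SovH is not produced.
Required activator SovH is absent, so *quvX* is not transcribed.
So QuvX is not produced.
Ni²⁺ is absent, so KulS is inactive.
Required activator KulS is absent, so *wexS* is not transcribed.
So WexS is not produced.
Required activator NolX is absent, so *haxZ* is not transcribed.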